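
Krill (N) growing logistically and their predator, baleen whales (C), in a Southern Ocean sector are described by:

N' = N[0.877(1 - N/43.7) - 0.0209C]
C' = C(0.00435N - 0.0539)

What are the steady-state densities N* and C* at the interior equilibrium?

From dC/dt = 0 with C > 0: 0.00435N* = 0.0539, so N* = 12.4.
Substitute into dN/dt = 0: 0.877(1 - 12.4/43.7) = 0.0209C*.
The bracket is 0.716, giving C* = 0.628/0.0209 = 30.1.

N* ≈ 12.4, C* ≈ 30.1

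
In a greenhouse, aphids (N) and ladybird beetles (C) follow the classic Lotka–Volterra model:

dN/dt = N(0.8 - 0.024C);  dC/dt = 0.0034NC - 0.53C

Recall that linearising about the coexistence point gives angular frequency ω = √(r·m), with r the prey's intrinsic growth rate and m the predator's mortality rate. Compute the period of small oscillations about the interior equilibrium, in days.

Here r = 0.8 and m = 0.53, so r·m = 0.424.
ω = √0.424 = 0.651 per day, hence T = 2π/ω ≈ 9.65 days.

T ≈ 9.65 days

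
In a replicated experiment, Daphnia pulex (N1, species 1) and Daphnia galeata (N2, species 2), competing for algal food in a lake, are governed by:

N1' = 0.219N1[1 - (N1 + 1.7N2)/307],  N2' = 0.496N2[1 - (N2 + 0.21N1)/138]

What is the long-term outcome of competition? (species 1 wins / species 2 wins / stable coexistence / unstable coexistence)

Compare the nullcline intercepts: K1/α12 = 307/1.7 = 181 > K2 = 138; K2/α21 = 138/0.21 = 657 > K1 = 307.
Since both inequalities hold, each species can invade when rare, so the interior equilibrium is stable.

stable coexistence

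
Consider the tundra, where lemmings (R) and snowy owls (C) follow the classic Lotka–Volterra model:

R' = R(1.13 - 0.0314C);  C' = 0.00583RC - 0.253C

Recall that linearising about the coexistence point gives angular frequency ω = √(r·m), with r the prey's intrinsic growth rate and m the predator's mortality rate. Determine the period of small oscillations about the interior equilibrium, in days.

Here r = 1.13 and m = 0.253, so r·m = 0.286.
ω = √0.286 = 0.535 per day, hence T = 2π/ω ≈ 11.8 days.

T ≈ 11.8 days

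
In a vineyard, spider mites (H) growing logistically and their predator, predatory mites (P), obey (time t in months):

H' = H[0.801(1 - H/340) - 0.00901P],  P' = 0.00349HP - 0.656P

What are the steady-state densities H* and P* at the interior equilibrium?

H* ≈ 188, P* ≈ 39.8

From dP/dt = 0 with P > 0: 0.00349H* = 0.656, so H* = 188.
Substitute into dH/dt = 0: 0.801(1 - 188/340) = 0.00901P*.
The bracket is 0.447, giving P* = 0.358/0.00901 = 39.8.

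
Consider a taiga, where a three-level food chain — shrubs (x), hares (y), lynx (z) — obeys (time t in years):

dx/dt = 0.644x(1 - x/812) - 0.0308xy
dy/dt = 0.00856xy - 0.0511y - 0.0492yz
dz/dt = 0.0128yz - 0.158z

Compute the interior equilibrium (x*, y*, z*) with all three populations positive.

From dz/dt = 0: 0.0128y* = 0.158, so y* = 12.3.
From dx/dt = 0: 0.644(1 - x*/812) = 0.0308·12.3, giving x* = 812·(1 - 0.59) = 333.
From dy/dt = 0: 0.00856·333 - 0.0511 = 0.0492z*, so z* = 2.8/0.0492 = 56.8.

x* ≈ 333, y* ≈ 12.3, z* ≈ 56.8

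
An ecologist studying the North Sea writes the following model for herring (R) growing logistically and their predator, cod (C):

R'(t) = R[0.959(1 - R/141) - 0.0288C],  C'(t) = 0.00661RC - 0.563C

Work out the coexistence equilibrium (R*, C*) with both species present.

R* ≈ 85.2, C* ≈ 13.2

From dC/dt = 0 with C > 0: 0.00661R* = 0.563, so R* = 85.2.
Substitute into dR/dt = 0: 0.959(1 - 85.2/141) = 0.0288C*.
The bracket is 0.396, giving C* = 0.38/0.0288 = 13.2.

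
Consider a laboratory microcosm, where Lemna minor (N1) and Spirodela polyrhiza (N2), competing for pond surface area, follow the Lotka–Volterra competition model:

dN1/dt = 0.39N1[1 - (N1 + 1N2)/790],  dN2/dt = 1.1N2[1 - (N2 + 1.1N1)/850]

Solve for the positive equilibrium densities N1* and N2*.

N1* ≈ 600, N2* ≈ 190

Setting both brackets to zero gives the nullclines N1 + 1N2 = 790 and 1.1N1 + N2 = 850.
Substituting N2 = 850 - 1.1N1 into the first: N1(1 - 1·1.1) = 790 - 1·850.
So N1* = -60/-0.1 = 600, and then N2* = 850 - 1.1·600 = 190.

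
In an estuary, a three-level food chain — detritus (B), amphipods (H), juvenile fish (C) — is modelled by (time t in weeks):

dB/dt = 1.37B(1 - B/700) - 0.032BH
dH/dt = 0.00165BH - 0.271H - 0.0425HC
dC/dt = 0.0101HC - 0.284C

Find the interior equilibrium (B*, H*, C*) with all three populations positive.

B* ≈ 240, H* ≈ 28.1, C* ≈ 2.95

From dC/dt = 0: 0.0101H* = 0.284, so H* = 28.1.
From dB/dt = 0: 1.37(1 - B*/700) = 0.032·28.1, giving B* = 700·(1 - 0.657) = 240.
From dH/dt = 0: 0.00165·240 - 0.271 = 0.0425C*, so C* = 0.125/0.0425 = 2.95.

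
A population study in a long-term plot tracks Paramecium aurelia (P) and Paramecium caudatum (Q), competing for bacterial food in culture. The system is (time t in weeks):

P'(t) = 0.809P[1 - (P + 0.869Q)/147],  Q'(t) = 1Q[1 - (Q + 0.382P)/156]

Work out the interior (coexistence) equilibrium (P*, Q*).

P* ≈ 17.1, Q* ≈ 149

Setting both brackets to zero gives the nullclines P + 0.869Q = 147 and 0.382P + Q = 156.
Substituting Q = 156 - 0.382P into the first: P(1 - 0.869·0.382) = 147 - 0.869·156.
So P* = 11.4/0.668 = 17.1, and then Q* = 156 - 0.382·17.1 = 149.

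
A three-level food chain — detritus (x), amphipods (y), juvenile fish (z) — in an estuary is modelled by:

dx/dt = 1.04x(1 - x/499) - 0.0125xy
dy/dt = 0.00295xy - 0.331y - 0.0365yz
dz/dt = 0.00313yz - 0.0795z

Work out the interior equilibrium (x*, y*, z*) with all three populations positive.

x* ≈ 347, y* ≈ 25.4, z* ≈ 18.9

From dz/dt = 0: 0.00313y* = 0.0795, so y* = 25.4.
From dx/dt = 0: 1.04(1 - x*/499) = 0.0125·25.4, giving x* = 499·(1 - 0.305) = 347.
From dy/dt = 0: 0.00295·347 - 0.331 = 0.0365z*, so z* = 0.692/0.0365 = 18.9.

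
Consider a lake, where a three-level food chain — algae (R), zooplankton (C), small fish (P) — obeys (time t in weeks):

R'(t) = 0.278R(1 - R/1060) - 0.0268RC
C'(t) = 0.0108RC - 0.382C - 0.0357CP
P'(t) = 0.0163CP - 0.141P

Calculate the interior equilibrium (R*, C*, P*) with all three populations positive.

From dP/dt = 0: 0.0163C* = 0.141, so C* = 8.65.
From dR/dt = 0: 0.278(1 - R*/1060) = 0.0268·8.65, giving R* = 1060·(1 - 0.834) = 176.
From dC/dt = 0: 0.0108·176 - 0.382 = 0.0357P*, so P* = 1.52/0.0357 = 42.6.

R* ≈ 176, C* ≈ 8.65, P* ≈ 42.6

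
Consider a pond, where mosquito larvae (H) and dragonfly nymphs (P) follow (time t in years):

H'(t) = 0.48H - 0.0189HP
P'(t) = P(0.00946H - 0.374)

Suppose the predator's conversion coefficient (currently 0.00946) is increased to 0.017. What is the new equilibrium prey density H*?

H* ≈ 22

At the interior fixed point, setting dP/dt = 0 with P > 0 fixes H* = (predator death rate)/(HP coefficient) — independent of the other coefficients.
With the change, H* = 0.374/0.017 = 22; it falls from 39.5.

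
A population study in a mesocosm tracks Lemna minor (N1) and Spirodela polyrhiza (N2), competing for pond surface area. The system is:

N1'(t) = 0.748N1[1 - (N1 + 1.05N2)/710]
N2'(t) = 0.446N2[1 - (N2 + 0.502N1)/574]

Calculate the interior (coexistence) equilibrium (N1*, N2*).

Setting both brackets to zero gives the nullclines N1 + 1.05N2 = 710 and 0.502N1 + N2 = 574.
Substituting N2 = 574 - 0.502N1 into the first: N1(1 - 1.05·0.502) = 710 - 1.05·574.
So N1* = 107/0.473 = 227, and then N2* = 574 - 0.502·227 = 460.

N1* ≈ 227, N2* ≈ 460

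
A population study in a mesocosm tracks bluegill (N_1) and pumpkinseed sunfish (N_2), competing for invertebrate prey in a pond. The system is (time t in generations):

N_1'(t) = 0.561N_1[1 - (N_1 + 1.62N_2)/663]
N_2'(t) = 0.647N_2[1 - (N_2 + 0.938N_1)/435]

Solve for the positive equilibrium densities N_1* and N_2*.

N_1* ≈ 80.3, N_2* ≈ 360

Setting both brackets to zero gives the nullclines N_1 + 1.62N_2 = 663 and 0.938N_1 + N_2 = 435.
Substituting N_2 = 435 - 0.938N_1 into the first: N_1(1 - 1.62·0.938) = 663 - 1.62·435.
So N_1* = -41.7/-0.52 = 80.3, and then N_2* = 435 - 0.938·80.3 = 360.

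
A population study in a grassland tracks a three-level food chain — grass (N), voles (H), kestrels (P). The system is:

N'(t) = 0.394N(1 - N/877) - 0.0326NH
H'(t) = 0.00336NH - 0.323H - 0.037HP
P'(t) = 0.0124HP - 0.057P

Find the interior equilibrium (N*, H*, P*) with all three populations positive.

N* ≈ 543, H* ≈ 4.6, P* ≈ 40.6

From dP/dt = 0: 0.0124H* = 0.057, so H* = 4.6.
From dN/dt = 0: 0.394(1 - N*/877) = 0.0326·4.6, giving N* = 877·(1 - 0.38) = 543.
From dH/dt = 0: 0.00336·543 - 0.323 = 0.037P*, so P* = 1.5/0.037 = 40.6.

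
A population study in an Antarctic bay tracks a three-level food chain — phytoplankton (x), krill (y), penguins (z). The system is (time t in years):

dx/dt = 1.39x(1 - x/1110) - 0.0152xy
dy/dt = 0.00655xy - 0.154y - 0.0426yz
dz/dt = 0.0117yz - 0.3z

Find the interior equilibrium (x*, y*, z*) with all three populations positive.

From dz/dt = 0: 0.0117y* = 0.3, so y* = 25.6.
From dx/dt = 0: 1.39(1 - x*/1110) = 0.0152·25.6, giving x* = 1110·(1 - 0.28) = 799.
From dy/dt = 0: 0.00655·799 - 0.154 = 0.0426z*, so z* = 5.08/0.0426 = 119.

x* ≈ 799, y* ≈ 25.6, z* ≈ 119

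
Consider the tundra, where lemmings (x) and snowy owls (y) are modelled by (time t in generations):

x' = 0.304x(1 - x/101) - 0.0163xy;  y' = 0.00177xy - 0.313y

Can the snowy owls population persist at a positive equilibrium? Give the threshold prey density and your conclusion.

Threshold x = 177; K < 177, so no, the predator goes extinct.

The predator equation gives dy/dt > 0 only when x > 0.313/0.00177 = 177.
Without the predator, x → K = 101. Since 101 < 177, the predator cannot invade.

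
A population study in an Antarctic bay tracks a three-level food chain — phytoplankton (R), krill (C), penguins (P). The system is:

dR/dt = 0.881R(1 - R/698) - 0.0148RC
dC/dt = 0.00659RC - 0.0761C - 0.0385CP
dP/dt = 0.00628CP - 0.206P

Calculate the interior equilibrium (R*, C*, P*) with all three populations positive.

From dP/dt = 0: 0.00628C* = 0.206, so C* = 32.8.
From dR/dt = 0: 0.881(1 - R*/698) = 0.0148·32.8, giving R* = 698·(1 - 0.551) = 313.
From dC/dt = 0: 0.00659·313 - 0.0761 = 0.0385P*, so P* = 1.99/0.0385 = 51.7.

R* ≈ 313, C* ≈ 32.8, P* ≈ 51.7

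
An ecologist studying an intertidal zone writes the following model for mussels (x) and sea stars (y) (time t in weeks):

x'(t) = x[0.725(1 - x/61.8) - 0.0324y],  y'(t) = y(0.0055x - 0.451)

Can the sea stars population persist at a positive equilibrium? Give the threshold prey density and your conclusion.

The predator equation gives dy/dt > 0 only when x > 0.451/0.0055 = 82.
Without the predator, x → K = 61.8. Since 61.8 < 82, the predator cannot invade.

Threshold x = 82; K < 82, so no, the predator goes extinct.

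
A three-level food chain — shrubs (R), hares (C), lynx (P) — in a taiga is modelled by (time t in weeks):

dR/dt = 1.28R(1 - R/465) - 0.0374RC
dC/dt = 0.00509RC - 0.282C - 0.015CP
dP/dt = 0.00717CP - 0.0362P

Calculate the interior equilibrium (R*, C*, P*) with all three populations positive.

R* ≈ 396, C* ≈ 5.05, P* ≈ 116

From dP/dt = 0: 0.00717C* = 0.0362, so C* = 5.05.
From dR/dt = 0: 1.28(1 - R*/465) = 0.0374·5.05, giving R* = 465·(1 - 0.148) = 396.
From dC/dt = 0: 0.00509·396 - 0.282 = 0.015P*, so P* = 1.74/0.015 = 116.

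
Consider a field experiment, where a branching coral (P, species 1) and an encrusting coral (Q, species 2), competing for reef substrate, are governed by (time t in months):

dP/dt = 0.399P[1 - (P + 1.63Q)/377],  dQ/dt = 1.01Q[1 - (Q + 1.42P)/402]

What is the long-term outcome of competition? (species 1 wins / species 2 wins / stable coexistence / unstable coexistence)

Compare the nullcline intercepts: K1/α12 = 377/1.63 = 231 < K2 = 402; K2/α21 = 402/1.42 = 283 < K1 = 377.
Since both are reversed, neither can invade when rare; the interior point is a saddle.

unstable coexistence (outcome depends on initial conditions)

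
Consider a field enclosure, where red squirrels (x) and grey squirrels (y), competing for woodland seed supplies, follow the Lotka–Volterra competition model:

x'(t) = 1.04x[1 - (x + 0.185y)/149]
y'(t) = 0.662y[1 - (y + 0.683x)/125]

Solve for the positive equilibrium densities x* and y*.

x* ≈ 144, y* ≈ 26.6

Setting both brackets to zero gives the nullclines x + 0.185y = 149 and 0.683x + y = 125.
Substituting y = 125 - 0.683x into the first: x(1 - 0.185·0.683) = 149 - 0.185·125.
So x* = 126/0.874 = 144, and then y* = 125 - 0.683·144 = 26.6.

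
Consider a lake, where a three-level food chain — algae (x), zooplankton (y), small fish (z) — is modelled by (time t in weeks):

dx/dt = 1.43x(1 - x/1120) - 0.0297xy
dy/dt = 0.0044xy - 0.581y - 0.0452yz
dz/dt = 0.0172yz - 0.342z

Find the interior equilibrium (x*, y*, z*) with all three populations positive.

From dz/dt = 0: 0.0172y* = 0.342, so y* = 19.9.
From dx/dt = 0: 1.43(1 - x*/1120) = 0.0297·19.9, giving x* = 1120·(1 - 0.413) = 657.
From dy/dt = 0: 0.0044·657 - 0.581 = 0.0452z*, so z* = 2.31/0.0452 = 51.1.

x* ≈ 657, y* ≈ 19.9, z* ≈ 51.1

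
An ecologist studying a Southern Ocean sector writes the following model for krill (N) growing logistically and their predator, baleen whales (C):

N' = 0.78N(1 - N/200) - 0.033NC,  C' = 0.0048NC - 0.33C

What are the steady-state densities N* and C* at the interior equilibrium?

N* ≈ 68.8, C* ≈ 15.5

From dC/dt = 0 with C > 0: 0.0048N* = 0.33, so N* = 68.8.
Substitute into dN/dt = 0: 0.78(1 - 68.8/200) = 0.033C*.
The bracket is 0.656, giving C* = 0.512/0.033 = 15.5.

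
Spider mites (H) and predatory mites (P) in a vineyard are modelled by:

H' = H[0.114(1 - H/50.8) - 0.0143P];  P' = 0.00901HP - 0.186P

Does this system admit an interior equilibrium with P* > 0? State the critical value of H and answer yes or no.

Threshold H = 20.6; K > 20.6, so yes, the predator persists.

The predator equation gives dP/dt > 0 only when H > 0.186/0.00901 = 20.6.
Without the predator, H → K = 50.8. Since 50.8 > 20.6, the predator can invade and persist.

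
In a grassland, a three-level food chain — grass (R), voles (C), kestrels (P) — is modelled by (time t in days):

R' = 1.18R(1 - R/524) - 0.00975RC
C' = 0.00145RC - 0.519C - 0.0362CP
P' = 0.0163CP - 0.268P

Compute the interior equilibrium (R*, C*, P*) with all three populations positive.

From dP/dt = 0: 0.0163C* = 0.268, so C* = 16.4.
From dR/dt = 0: 1.18(1 - R*/524) = 0.00975·16.4, giving R* = 524·(1 - 0.136) = 453.
From dC/dt = 0: 0.00145·453 - 0.519 = 0.0362P*, so P* = 0.138/0.0362 = 3.8.

R* ≈ 453, C* ≈ 16.4, P* ≈ 3.8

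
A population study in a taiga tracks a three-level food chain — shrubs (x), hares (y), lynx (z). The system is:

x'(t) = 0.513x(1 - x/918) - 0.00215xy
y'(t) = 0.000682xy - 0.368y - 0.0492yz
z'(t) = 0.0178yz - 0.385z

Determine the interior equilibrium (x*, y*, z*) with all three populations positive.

From dz/dt = 0: 0.0178y* = 0.385, so y* = 21.6.
From dx/dt = 0: 0.513(1 - x*/918) = 0.00215·21.6, giving x* = 918·(1 - 0.0906) = 835.
From dy/dt = 0: 0.000682·835 - 0.368 = 0.0492z*, so z* = 0.201/0.0492 = 4.09.

x* ≈ 835, y* ≈ 21.6, z* ≈ 4.09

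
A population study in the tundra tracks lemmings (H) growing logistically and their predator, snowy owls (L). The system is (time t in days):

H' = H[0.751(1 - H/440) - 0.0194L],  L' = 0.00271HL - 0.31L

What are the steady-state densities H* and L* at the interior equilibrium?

H* ≈ 114, L* ≈ 28.6

From dL/dt = 0 with L > 0: 0.00271H* = 0.31, so H* = 114.
Substitute into dH/dt = 0: 0.751(1 - 114/440) = 0.0194L*.
The bracket is 0.74, giving L* = 0.556/0.0194 = 28.6.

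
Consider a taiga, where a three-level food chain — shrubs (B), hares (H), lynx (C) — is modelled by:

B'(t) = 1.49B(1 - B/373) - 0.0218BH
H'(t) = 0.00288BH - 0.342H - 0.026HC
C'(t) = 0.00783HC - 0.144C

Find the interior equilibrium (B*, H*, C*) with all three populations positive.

B* ≈ 273, H* ≈ 18.4, C* ≈ 17

From dC/dt = 0: 0.00783H* = 0.144, so H* = 18.4.
From dB/dt = 0: 1.49(1 - B*/373) = 0.0218·18.4, giving B* = 373·(1 - 0.269) = 273.
From dH/dt = 0: 0.00288·273 - 0.342 = 0.026C*, so C* = 0.443/0.026 = 17.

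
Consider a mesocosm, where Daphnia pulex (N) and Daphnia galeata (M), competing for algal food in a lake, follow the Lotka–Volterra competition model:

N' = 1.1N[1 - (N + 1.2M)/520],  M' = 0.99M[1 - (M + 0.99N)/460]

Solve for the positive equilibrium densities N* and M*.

N* ≈ 170, M* ≈ 291

Setting both brackets to zero gives the nullclines N + 1.2M = 520 and 0.99N + M = 460.
Substituting M = 460 - 0.99N into the first: N(1 - 1.2·0.99) = 520 - 1.2·460.
So N* = -32/-0.188 = 170, and then M* = 460 - 0.99·170 = 291.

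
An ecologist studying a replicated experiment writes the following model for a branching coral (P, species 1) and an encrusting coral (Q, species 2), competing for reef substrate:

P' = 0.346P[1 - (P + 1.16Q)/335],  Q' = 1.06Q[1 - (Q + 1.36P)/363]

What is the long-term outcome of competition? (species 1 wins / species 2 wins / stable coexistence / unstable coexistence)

Compare the nullcline intercepts: K1/α12 = 335/1.16 = 289 < K2 = 363; K2/α21 = 363/1.36 = 267 < K1 = 335.
Since both are reversed, neither can invade when rare; the interior point is a saddle.

unstable coexistence (outcome depends on initial conditions)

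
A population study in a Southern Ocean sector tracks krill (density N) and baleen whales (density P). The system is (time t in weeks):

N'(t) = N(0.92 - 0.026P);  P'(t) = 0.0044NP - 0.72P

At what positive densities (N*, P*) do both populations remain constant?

N* ≈ 164, P* ≈ 35.4

Set dP/dt = 0 with P > 0: 0.0044N - 0.72 = 0, so N* = 0.72/0.0044 = 164.
Set dN/dt = 0 with N > 0: 0.92 - 0.026P = 0, so P* = 0.92/0.026 = 35.4.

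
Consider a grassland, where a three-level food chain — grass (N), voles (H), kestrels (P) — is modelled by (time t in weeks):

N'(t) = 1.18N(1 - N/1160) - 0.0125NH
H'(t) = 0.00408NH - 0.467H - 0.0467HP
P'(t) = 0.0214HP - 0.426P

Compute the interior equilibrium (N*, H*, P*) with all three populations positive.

N* ≈ 915, H* ≈ 19.9, P* ≈ 70

From dP/dt = 0: 0.0214H* = 0.426, so H* = 19.9.
From dN/dt = 0: 1.18(1 - N*/1160) = 0.0125·19.9, giving N* = 1160·(1 - 0.211) = 915.
From dH/dt = 0: 0.00408·915 - 0.467 = 0.0467P*, so P* = 3.27/0.0467 = 70.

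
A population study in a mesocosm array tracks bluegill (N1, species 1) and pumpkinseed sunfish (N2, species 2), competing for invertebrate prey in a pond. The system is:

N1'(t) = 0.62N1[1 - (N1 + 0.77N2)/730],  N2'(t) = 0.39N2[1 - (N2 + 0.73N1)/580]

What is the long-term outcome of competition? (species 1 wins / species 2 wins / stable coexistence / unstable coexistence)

Compare the nullcline intercepts: K1/α12 = 730/0.77 = 948 > K2 = 580; K2/α21 = 580/0.73 = 795 > K1 = 730.
Since both inequalities hold, each species can invade when rare, so the interior equilibrium is stable.

stable coexistence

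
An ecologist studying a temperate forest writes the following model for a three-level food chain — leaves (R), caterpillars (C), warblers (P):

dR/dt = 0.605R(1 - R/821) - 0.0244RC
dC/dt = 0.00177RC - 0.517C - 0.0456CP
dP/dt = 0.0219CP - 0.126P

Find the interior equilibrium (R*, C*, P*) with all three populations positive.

From dP/dt = 0: 0.0219C* = 0.126, so C* = 5.75.
From dR/dt = 0: 0.605(1 - R*/821) = 0.0244·5.75, giving R* = 821·(1 - 0.232) = 630.
From dC/dt = 0: 0.00177·630 - 0.517 = 0.0456P*, so P* = 0.599/0.0456 = 13.1.

R* ≈ 630, C* ≈ 5.75, P* ≈ 13.1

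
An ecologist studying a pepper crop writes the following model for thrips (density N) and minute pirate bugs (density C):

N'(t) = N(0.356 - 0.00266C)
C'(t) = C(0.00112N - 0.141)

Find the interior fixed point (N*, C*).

N* ≈ 126, C* ≈ 134

Set dC/dt = 0 with C > 0: 0.00112N - 0.141 = 0, so N* = 0.141/0.00112 = 126.
Set dN/dt = 0 with N > 0: 0.356 - 0.00266C = 0, so C* = 0.356/0.00266 = 134.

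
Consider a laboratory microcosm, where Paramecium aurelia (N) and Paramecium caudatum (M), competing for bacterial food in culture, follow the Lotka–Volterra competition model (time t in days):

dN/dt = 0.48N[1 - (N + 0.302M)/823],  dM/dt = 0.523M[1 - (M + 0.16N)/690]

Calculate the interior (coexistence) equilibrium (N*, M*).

Setting both brackets to zero gives the nullclines N + 0.302M = 823 and 0.16N + M = 690.
Substituting M = 690 - 0.16N into the first: N(1 - 0.302·0.16) = 823 - 0.302·690.
So N* = 615/0.952 = 646, and then M* = 690 - 0.16·646 = 587.

N* ≈ 646, M* ≈ 587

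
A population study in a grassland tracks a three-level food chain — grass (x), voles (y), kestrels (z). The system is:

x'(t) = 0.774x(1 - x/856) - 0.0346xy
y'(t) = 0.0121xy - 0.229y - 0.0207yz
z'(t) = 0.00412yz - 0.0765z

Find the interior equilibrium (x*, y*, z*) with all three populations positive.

From dz/dt = 0: 0.00412y* = 0.0765, so y* = 18.6.
From dx/dt = 0: 0.774(1 - x*/856) = 0.0346·18.6, giving x* = 856·(1 - 0.83) = 145.
From dy/dt = 0: 0.0121·145 - 0.229 = 0.0207z*, so z* = 1.53/0.0207 = 74.

x* ≈ 145, y* ≈ 18.6, z* ≈ 74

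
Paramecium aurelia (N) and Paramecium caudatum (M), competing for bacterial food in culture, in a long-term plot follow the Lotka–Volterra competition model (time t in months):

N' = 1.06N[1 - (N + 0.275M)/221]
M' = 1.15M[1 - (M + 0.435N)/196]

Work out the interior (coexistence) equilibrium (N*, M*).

N* ≈ 190, M* ≈ 113

Setting both brackets to zero gives the nullclines N + 0.275M = 221 and 0.435N + M = 196.
Substituting M = 196 - 0.435N into the first: N(1 - 0.275·0.435) = 221 - 0.275·196.
So N* = 167/0.88 = 190, and then M* = 196 - 0.435·190 = 113.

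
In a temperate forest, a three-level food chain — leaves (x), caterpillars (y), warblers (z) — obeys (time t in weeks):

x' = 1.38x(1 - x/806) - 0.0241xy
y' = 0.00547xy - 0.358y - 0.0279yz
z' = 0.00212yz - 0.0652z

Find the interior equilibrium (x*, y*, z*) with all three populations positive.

x* ≈ 373, y* ≈ 30.8, z* ≈ 60.3

From dz/dt = 0: 0.00212y* = 0.0652, so y* = 30.8.
From dx/dt = 0: 1.38(1 - x*/806) = 0.0241·30.8, giving x* = 806·(1 - 0.537) = 373.
From dy/dt = 0: 0.00547·373 - 0.358 = 0.0279z*, so z* = 1.68/0.0279 = 60.3.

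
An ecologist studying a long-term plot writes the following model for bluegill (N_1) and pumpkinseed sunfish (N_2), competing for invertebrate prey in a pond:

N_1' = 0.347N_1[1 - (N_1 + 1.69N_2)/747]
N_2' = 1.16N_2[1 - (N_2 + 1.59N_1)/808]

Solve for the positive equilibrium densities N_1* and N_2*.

N_1* ≈ 367, N_2* ≈ 225

Setting both brackets to zero gives the nullclines N_1 + 1.69N_2 = 747 and 1.59N_1 + N_2 = 808.
Substituting N_2 = 808 - 1.59N_1 into the first: N_1(1 - 1.69·1.59) = 747 - 1.69·808.
So N_1* = -619/-1.69 = 367, and then N_2* = 808 - 1.59·367 = 225.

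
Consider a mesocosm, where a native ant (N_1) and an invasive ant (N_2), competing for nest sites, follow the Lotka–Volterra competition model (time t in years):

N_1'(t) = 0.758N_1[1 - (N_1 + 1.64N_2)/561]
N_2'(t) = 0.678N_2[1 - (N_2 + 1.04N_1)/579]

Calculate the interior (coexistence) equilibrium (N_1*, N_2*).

Setting both brackets to zero gives the nullclines N_1 + 1.64N_2 = 561 and 1.04N_1 + N_2 = 579.
Substituting N_2 = 579 - 1.04N_1 into the first: N_1(1 - 1.64·1.04) = 561 - 1.64·579.
So N_1* = -389/-0.706 = 551, and then N_2* = 579 - 1.04·551 = 6.29.

N_1* ≈ 551, N_2* ≈ 6.29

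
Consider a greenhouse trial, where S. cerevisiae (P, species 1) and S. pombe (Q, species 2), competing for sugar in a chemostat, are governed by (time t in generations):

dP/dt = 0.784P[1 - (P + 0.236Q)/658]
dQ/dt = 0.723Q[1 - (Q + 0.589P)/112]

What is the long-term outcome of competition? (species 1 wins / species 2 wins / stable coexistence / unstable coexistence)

species 1 excludes species 2

Compare the nullcline intercepts: K1/α12 = 658/0.236 = 2790 > K2 = 112; K2/α21 = 112/0.589 = 190 < K1 = 658.
Since the inequalities point opposite ways, species 1 can invade but species 2 cannot.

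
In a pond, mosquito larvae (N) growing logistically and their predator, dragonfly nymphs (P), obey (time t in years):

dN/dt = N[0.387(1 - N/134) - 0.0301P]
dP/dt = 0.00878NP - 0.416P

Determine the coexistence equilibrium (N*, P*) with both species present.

N* ≈ 47.4, P* ≈ 8.31

From dP/dt = 0 with P > 0: 0.00878N* = 0.416, so N* = 47.4.
Substitute into dN/dt = 0: 0.387(1 - 47.4/134) = 0.0301P*.
The bracket is 0.646, giving P* = 0.25/0.0301 = 8.31.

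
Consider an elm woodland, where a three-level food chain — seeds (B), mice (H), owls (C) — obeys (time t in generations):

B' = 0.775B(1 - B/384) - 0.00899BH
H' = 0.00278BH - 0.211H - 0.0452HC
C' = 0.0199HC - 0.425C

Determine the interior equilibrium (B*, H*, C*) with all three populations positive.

B* ≈ 289, H* ≈ 21.4, C* ≈ 13.1

From dC/dt = 0: 0.0199H* = 0.425, so H* = 21.4.
From dB/dt = 0: 0.775(1 - B*/384) = 0.00899·21.4, giving B* = 384·(1 - 0.248) = 289.
From dH/dt = 0: 0.00278·289 - 0.211 = 0.0452C*, so C* = 0.592/0.0452 = 13.1.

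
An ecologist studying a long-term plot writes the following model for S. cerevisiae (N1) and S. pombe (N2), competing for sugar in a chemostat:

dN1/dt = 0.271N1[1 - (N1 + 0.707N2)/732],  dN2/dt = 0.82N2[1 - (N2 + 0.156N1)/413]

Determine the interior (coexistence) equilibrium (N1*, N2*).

N1* ≈ 495, N2* ≈ 336

Setting both brackets to zero gives the nullclines N1 + 0.707N2 = 732 and 0.156N1 + N2 = 413.
Substituting N2 = 413 - 0.156N1 into the first: N1(1 - 0.707·0.156) = 732 - 0.707·413.
So N1* = 440/0.89 = 495, and then N2* = 413 - 0.156·495 = 336.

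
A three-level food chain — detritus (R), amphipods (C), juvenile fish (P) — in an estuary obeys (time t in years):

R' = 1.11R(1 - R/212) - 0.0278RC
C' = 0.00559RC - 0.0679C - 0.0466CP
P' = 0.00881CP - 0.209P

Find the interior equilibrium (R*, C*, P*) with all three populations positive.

From dP/dt = 0: 0.00881C* = 0.209, so C* = 23.7.
From dR/dt = 0: 1.11(1 - R*/212) = 0.0278·23.7, giving R* = 212·(1 - 0.594) = 86.
From dC/dt = 0: 0.00559·86 - 0.0679 = 0.0466P*, so P* = 0.413/0.0466 = 8.86.

R* ≈ 86, C* ≈ 23.7, P* ≈ 8.86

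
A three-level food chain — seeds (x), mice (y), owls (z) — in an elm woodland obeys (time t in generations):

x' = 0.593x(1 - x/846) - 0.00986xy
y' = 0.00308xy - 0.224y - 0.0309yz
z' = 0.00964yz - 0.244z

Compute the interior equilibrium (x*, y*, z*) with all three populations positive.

From dz/dt = 0: 0.00964y* = 0.244, so y* = 25.3.
From dx/dt = 0: 0.593(1 - x*/846) = 0.00986·25.3, giving x* = 846·(1 - 0.421) = 490.
From dy/dt = 0: 0.00308·490 - 0.224 = 0.0309z*, so z* = 1.29/0.0309 = 41.6.

x* ≈ 490, y* ≈ 25.3, z* ≈ 41.6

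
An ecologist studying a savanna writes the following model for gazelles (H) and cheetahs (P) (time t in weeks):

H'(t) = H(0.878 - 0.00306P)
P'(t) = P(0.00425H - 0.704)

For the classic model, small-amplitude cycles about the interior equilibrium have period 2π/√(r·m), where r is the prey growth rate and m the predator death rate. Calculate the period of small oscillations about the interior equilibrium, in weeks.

Here r = 0.878 and m = 0.704, so r·m = 0.618.
ω = √0.618 = 0.786 per week, hence T = 2π/ω ≈ 7.99 weeks.

T ≈ 7.99 weeks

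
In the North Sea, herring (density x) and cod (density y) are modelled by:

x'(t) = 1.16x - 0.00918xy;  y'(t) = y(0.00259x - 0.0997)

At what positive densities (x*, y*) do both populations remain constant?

Set dy/dt = 0 with y > 0: 0.00259x - 0.0997 = 0, so x* = 0.0997/0.00259 = 38.5.
Set dx/dt = 0 with x > 0: 1.16 - 0.00918y = 0, so y* = 1.16/0.00918 = 126.

x* ≈ 38.5, y* ≈ 126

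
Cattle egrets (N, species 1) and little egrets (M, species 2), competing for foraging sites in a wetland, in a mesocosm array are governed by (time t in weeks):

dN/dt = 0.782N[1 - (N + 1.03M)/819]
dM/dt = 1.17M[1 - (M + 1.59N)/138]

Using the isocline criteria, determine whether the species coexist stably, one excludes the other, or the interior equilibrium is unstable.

species 1 excludes species 2

Compare the nullcline intercepts: K1/α12 = 819/1.03 = 795 > K2 = 138; K2/α21 = 138/1.59 = 86.8 < K1 = 819.
Since the inequalities point opposite ways, species 1 can invade but species 2 cannot.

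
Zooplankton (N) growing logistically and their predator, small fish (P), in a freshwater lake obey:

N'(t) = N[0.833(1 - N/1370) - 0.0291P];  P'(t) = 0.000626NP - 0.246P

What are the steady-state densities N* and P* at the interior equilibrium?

N* ≈ 393, P* ≈ 20.4

From dP/dt = 0 with P > 0: 0.000626N* = 0.246, so N* = 393.
Substitute into dN/dt = 0: 0.833(1 - 393/1370) = 0.0291P*.
The bracket is 0.713, giving P* = 0.594/0.0291 = 20.4.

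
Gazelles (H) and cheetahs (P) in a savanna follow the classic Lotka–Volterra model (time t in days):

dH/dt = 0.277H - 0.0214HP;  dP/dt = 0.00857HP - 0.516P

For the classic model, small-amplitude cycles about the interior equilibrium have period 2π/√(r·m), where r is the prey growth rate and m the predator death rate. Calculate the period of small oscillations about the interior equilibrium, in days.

T ≈ 16.6 days

Here r = 0.277 and m = 0.516, so r·m = 0.143.
ω = √0.143 = 0.378 per day, hence T = 2π/ω ≈ 16.6 days.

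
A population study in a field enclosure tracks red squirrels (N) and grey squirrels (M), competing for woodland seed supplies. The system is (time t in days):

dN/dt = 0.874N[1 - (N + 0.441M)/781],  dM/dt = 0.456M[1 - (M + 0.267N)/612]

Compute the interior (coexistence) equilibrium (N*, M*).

N* ≈ 579, M* ≈ 457

Setting both brackets to zero gives the nullclines N + 0.441M = 781 and 0.267N + M = 612.
Substituting M = 612 - 0.267N into the first: N(1 - 0.441·0.267) = 781 - 0.441·612.
So N* = 511/0.882 = 579, and then M* = 612 - 0.267·579 = 457.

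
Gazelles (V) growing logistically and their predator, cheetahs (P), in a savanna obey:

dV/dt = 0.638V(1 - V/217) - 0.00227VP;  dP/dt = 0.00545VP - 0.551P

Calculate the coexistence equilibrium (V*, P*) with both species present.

V* ≈ 101, P* ≈ 150

From dP/dt = 0 with P > 0: 0.00545V* = 0.551, so V* = 101.
Substitute into dV/dt = 0: 0.638(1 - 101/217) = 0.00227P*.
The bracket is 0.534, giving P* = 0.341/0.00227 = 150.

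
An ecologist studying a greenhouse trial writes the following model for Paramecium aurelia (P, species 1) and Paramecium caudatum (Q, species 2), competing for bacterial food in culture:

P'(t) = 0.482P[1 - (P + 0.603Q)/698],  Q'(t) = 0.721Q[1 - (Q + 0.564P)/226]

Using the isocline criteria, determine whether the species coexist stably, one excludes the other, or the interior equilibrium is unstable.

Compare the nullcline intercepts: K1/α12 = 698/0.603 = 1160 > K2 = 226; K2/α21 = 226/0.564 = 401 < K1 = 698.
Since the inequalities point opposite ways, species 1 can invade but species 2 cannot.

species 1 excludes species 2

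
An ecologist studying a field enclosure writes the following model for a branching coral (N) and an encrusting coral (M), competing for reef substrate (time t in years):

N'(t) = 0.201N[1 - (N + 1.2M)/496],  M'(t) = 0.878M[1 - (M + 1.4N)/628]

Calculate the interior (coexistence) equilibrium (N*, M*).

Setting both brackets to zero gives the nullclines N + 1.2M = 496 and 1.4N + M = 628.
Substituting M = 628 - 1.4N into the first: N(1 - 1.2·1.4) = 496 - 1.2·628.
So N* = -258/-0.68 = 379, and then M* = 628 - 1.4·379 = 97.6.

N* ≈ 379, M* ≈ 97.6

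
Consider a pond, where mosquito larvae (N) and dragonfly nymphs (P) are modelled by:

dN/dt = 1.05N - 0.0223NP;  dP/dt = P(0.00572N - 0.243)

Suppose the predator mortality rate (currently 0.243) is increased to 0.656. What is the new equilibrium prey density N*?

N* ≈ 115

At the interior fixed point, setting dP/dt = 0 with P > 0 fixes N* = (predator death rate)/(NP coefficient) — independent of the other coefficients.
With the change, N* = 0.656/0.00572 = 115; it rises from 42.5.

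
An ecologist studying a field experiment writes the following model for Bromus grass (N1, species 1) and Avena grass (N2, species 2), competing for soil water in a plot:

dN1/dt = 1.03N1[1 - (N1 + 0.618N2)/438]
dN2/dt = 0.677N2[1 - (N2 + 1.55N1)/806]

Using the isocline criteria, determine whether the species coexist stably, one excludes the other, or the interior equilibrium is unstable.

Compare the nullcline intercepts: K1/α12 = 438/0.618 = 709 < K2 = 806; K2/α21 = 806/1.55 = 520 > K1 = 438.
Since the inequalities point opposite ways, species 2 can invade but species 1 cannot.

species 2 excludes species 1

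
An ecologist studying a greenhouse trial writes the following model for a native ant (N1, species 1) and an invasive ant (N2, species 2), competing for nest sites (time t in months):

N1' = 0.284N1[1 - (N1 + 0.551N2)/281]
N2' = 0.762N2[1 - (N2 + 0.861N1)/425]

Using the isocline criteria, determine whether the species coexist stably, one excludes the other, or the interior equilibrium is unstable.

stable coexistence

Compare the nullcline intercepts: K1/α12 = 281/0.551 = 510 > K2 = 425; K2/α21 = 425/0.861 = 494 > K1 = 281.
Since both inequalities hold, each species can invade when rare, so the interior equilibrium is stable.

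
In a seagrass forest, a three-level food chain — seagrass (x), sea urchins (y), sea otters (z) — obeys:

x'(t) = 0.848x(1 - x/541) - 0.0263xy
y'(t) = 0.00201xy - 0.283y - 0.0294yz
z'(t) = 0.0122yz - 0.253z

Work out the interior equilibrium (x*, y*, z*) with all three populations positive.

x* ≈ 193, y* ≈ 20.7, z* ≈ 3.57

From dz/dt = 0: 0.0122y* = 0.253, so y* = 20.7.
From dx/dt = 0: 0.848(1 - x*/541) = 0.0263·20.7, giving x* = 541·(1 - 0.643) = 193.
From dy/dt = 0: 0.00201·193 - 0.283 = 0.0294z*, so z* = 0.105/0.0294 = 3.57.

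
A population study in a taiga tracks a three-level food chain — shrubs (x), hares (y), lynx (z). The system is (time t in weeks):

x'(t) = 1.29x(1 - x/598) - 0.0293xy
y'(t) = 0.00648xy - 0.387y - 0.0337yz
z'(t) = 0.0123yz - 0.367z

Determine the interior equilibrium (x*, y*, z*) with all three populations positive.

x* ≈ 193, y* ≈ 29.8, z* ≈ 25.6

From dz/dt = 0: 0.0123y* = 0.367, so y* = 29.8.
From dx/dt = 0: 1.29(1 - x*/598) = 0.0293·29.8, giving x* = 598·(1 - 0.678) = 193.
From dy/dt = 0: 0.00648·193 - 0.387 = 0.0337z*, so z* = 0.862/0.0337 = 25.6.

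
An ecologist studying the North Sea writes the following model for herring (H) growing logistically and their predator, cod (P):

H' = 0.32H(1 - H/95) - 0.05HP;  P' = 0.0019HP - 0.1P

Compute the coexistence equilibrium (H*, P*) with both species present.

H* ≈ 52.6, P* ≈ 2.85

From dP/dt = 0 with P > 0: 0.0019H* = 0.1, so H* = 52.6.
Substitute into dH/dt = 0: 0.32(1 - 52.6/95) = 0.05P*.
The bracket is 0.446, giving P* = 0.143/0.05 = 2.85.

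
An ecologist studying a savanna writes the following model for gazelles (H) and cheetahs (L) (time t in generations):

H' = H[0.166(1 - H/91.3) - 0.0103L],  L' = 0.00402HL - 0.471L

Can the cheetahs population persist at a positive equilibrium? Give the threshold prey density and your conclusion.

The predator equation gives dL/dt > 0 only when H > 0.471/0.00402 = 117.
Without the predator, H → K = 91.3. Since 91.3 < 117, the predator cannot invade.

Threshold H = 117; K < 117, so no, the predator goes extinct.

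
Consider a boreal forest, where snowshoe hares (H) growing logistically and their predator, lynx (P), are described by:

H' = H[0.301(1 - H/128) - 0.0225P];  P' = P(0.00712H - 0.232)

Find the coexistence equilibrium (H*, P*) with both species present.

From dP/dt = 0 with P > 0: 0.00712H* = 0.232, so H* = 32.6.
Substitute into dH/dt = 0: 0.301(1 - 32.6/128) = 0.0225P*.
The bracket is 0.745, giving P* = 0.224/0.0225 = 9.97.

H* ≈ 32.6, P* ≈ 9.97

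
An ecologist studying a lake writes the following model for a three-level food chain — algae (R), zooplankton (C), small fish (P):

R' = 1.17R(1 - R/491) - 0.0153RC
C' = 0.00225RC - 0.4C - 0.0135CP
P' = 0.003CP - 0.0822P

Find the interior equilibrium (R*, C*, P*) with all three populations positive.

R* ≈ 315, C* ≈ 27.4, P* ≈ 22.9

From dP/dt = 0: 0.003C* = 0.0822, so C* = 27.4.
From dR/dt = 0: 1.17(1 - R*/491) = 0.0153·27.4, giving R* = 491·(1 - 0.358) = 315.
From dC/dt = 0: 0.00225·315 - 0.4 = 0.0135P*, so P* = 0.309/0.0135 = 22.9.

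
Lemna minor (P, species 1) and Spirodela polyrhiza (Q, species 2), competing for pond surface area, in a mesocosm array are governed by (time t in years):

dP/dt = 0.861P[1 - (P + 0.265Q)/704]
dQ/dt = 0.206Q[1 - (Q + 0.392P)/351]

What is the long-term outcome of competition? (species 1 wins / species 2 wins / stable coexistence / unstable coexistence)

Compare the nullcline intercepts: K1/α12 = 704/0.265 = 2660 > K2 = 351; K2/α21 = 351/0.392 = 895 > K1 = 704.
Since both inequalities hold, each species can invade when rare, so the interior equilibrium is stable.

stable coexistence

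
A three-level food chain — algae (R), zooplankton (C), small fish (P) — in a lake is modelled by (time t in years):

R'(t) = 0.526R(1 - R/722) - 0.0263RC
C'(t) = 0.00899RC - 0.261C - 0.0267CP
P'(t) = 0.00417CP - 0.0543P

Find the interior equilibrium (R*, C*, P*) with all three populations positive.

R* ≈ 252, C* ≈ 13, P* ≈ 75

From dP/dt = 0: 0.00417C* = 0.0543, so C* = 13.
From dR/dt = 0: 0.526(1 - R*/722) = 0.0263·13, giving R* = 722·(1 - 0.651) = 252.
From dC/dt = 0: 0.00899·252 - 0.261 = 0.0267P*, so P* = 2/0.0267 = 75.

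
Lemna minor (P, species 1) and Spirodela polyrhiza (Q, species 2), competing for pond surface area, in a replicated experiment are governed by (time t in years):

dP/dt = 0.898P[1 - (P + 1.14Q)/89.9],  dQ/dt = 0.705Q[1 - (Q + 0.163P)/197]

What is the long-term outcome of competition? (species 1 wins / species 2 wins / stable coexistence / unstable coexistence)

species 2 excludes species 1

Compare the nullcline intercepts: K1/α12 = 89.9/1.14 = 78.9 < K2 = 197; K2/α21 = 197/0.163 = 1210 > K1 = 89.9.
Since the inequalities point opposite ways, species 2 can invade but species 1 cannot.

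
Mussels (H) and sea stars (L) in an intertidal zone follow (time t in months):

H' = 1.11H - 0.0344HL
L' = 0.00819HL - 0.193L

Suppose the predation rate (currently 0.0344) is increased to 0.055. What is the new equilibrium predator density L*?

L* ≈ 20.2

At the interior fixed point, setting dH/dt = 0 with H > 0 fixes L* = (prey growth rate)/(HL coefficient) — independent of the other coefficients.
With the change, L* = 1.11/0.055 = 20.2; it falls from 32.3.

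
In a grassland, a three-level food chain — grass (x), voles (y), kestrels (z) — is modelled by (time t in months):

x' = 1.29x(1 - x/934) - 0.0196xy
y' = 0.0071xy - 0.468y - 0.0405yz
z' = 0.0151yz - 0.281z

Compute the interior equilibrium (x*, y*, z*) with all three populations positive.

From dz/dt = 0: 0.0151y* = 0.281, so y* = 18.6.
From dx/dt = 0: 1.29(1 - x*/934) = 0.0196·18.6, giving x* = 934·(1 - 0.283) = 670.
From dy/dt = 0: 0.0071·670 - 0.468 = 0.0405z*, so z* = 4.29/0.0405 = 106.

x* ≈ 670, y* ≈ 18.6, z* ≈ 106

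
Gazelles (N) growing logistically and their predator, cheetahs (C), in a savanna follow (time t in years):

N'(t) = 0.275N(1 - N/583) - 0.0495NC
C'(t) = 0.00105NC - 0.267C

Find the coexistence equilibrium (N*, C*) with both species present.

From dC/dt = 0 with C > 0: 0.00105N* = 0.267, so N* = 254.
Substitute into dN/dt = 0: 0.275(1 - 254/583) = 0.0495C*.
The bracket is 0.564, giving C* = 0.155/0.0495 = 3.13.

N* ≈ 254, C* ≈ 3.13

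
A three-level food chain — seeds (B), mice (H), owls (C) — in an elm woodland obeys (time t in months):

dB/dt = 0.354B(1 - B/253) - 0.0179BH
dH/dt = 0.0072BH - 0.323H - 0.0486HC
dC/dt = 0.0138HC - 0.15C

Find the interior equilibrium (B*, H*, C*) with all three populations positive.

From dC/dt = 0: 0.0138H* = 0.15, so H* = 10.9.
From dB/dt = 0: 0.354(1 - B*/253) = 0.0179·10.9, giving B* = 253·(1 - 0.55) = 114.
From dH/dt = 0: 0.0072·114 - 0.323 = 0.0486C*, so C* = 0.497/0.0486 = 10.2.

B* ≈ 114, H* ≈ 10.9, C* ≈ 10.2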